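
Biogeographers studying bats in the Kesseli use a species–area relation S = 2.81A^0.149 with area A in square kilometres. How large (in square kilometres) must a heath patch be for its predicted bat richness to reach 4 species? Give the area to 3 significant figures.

4 = 2.81 × A^0.149  ⇒  A^0.149 = 4/2.81 = 1.423
ln A = ln(1.423) / 0.149 = 0.3531 / 0.149 = 2.3699
A = e^2.3699 ≈ 10.7 square kilometres

10.7 square kilometres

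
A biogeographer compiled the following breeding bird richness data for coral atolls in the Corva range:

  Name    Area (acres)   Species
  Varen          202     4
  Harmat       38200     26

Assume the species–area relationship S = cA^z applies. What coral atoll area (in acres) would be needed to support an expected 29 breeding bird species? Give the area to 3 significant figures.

z = ln(26/4) / ln(38200/202) = 1.8718 / 5.2423 = 0.3571
c = 4 / 202^0.3571 = 4 / 6.655 = 0.6011
A = (29/0.6011)^(1/0.3571) ⇒ ln A = ln(48.25)/0.3571 = 10.8564
A = e^10.8564 ≈ 51866 acres

51900 acres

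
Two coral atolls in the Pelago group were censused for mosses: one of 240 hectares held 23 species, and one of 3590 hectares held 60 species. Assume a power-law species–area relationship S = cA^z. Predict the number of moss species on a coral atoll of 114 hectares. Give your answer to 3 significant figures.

z = ln(60/23) / ln(3590/240) = 0.9589 / 2.7053 = 0.3544
c = 23 / 240^0.3544 = 23 / 6.977 = 3.297
S₃ = 3.297 × 114^0.3544 = 3.297 × 5.359 ≈ 17.67

17.7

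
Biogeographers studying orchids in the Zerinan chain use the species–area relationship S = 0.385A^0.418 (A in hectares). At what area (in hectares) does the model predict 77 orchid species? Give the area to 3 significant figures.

77 = 0.385 × A^0.418  ⇒  A^0.418 = 77/0.385 = 200
ln A = ln(200) / 0.418 = 5.2983 / 0.418 = 12.6754
A = e^12.6754 ≈ 319784 hectares

320000 hectares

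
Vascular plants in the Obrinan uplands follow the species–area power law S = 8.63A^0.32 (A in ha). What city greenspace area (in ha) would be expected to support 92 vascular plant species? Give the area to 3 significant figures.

1630 ha

92 = 8.63 × A^0.32  ⇒  A^0.32 = 92/8.63 = 10.66
ln A = ln(10.66) / 0.32 = 2.3665 / 0.32 = 7.3955
A = e^7.3955 ≈ 1629 ha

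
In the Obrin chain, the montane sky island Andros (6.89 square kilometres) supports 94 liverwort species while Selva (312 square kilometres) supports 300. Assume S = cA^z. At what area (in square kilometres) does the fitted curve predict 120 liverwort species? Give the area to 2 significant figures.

z = ln(300/94) / ln(312/6.89) = 1.1605 / 3.8129 = 0.3044
c = 94 / 6.89^0.3044 = 94 / 1.799 = 52.24
A = (120/52.24)^(1/0.3044) ⇒ ln A = ln(2.297)/0.3044 = 2.7324
A = e^2.7324 ≈ 15.37 square kilometres

15 square kilometres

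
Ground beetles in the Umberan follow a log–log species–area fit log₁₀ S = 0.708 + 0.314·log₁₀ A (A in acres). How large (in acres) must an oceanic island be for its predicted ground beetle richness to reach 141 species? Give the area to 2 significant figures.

39000 acres

141 = 5.105 × A^0.314  ⇒  A^0.314 = 141/5.105 = 27.62
ln A = ln(27.62) / 0.314 = 3.3185 / 0.314 = 10.5686
A = e^10.5686 ≈ 38893 acres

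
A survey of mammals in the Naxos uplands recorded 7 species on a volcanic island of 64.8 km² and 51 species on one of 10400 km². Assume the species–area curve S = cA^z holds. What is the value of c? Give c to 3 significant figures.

z = ln(S₂/S₁) / ln(A₂/A₁) = ln(51/7) / ln(10400/64.8) = 1.9859 / 5.0783 = 0.3911
c = S₁ / A₁^z = 7 / 64.8^0.3911 = 7 / 5.11 = 1.37

1.37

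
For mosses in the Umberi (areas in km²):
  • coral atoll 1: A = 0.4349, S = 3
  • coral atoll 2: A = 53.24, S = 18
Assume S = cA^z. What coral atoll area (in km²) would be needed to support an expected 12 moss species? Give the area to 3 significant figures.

z = ln(18/3) / ln(53.24/0.4349) = 1.7918 / 4.8074 = 0.3727
c = 3 / 0.4349^0.3727 = 3 / 0.7332 = 4.092
A = (12/4.092)^(1/0.3727) ⇒ ln A = ln(2.933)/0.3727 = 2.8869
A = e^2.8869 ≈ 17.94 km²

17.9 km²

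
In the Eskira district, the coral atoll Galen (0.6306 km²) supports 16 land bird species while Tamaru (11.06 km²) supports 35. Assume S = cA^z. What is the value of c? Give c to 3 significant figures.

z = ln(S₂/S₁) / ln(A₂/A₁) = ln(35/16) / ln(11.06/0.6306) = 0.7828 / 2.8644 = 0.2733
c = S₁ / A₁^z = 16 / 0.6306^0.2733 = 16 / 0.8816 = 18.15

18.1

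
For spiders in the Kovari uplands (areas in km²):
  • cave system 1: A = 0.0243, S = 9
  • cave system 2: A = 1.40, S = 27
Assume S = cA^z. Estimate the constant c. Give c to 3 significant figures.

z = ln(S₂/S₁) / ln(A₂/A₁) = ln(27/9) / ln(1.4/0.0243) = 1.0986 / 4.0538 = 0.2710
c = S₁ / A₁^z = 9 / 0.0243^0.2710 = 9 / 0.3652 = 24.65

24.6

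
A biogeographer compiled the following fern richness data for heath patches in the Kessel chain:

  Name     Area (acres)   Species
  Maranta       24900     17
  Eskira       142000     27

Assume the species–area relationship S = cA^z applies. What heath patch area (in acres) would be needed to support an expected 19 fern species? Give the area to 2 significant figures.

z = ln(27/17) / ln(142000/24900) = 0.4626 / 1.7410 = 0.2657
c = 17 / 24900^0.2657 = 17 / 14.73 = 1.154
A = (19/1.154)^(1/0.2657) ⇒ ln A = ln(16.46)/0.2657 = 10.5412
A = e^10.5412 ≈ 37843 acres

38000 acres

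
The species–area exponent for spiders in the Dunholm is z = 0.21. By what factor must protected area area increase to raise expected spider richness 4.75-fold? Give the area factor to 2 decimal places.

1668.59

(A₂/A₁)^0.21 = 4.75, so A₂/A₁ = 4.75^(1/0.21) = 4.75^4.762
ln(A₂/A₁) = ln 4.75 / 0.21 = 1.5581 / 0.21 = 7.4197
A₂/A₁ = e^7.4197 ≈ 1669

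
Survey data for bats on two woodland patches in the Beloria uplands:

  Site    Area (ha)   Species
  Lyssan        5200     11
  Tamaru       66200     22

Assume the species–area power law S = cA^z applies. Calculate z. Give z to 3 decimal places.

Taking logs: ln S = ln c + z ln A, so z = (ln S₂ − ln S₁)/(ln A₂ − ln A₁).
z = ln(22/11) / ln(66200/5200) = ln(2) / ln(12.73) = 0.6931 / 2.5440 = 0.2725

0.272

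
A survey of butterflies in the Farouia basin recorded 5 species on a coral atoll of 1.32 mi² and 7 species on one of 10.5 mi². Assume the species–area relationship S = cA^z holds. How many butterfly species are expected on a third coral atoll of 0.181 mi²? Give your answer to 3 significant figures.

z = ln(7/5) / ln(10.5/1.32) = 0.3365 / 2.0737 = 0.1623
c = 5 / 1.32^0.1623 = 5 / 1.046 = 4.78
S₃ = 4.78 × 0.181^0.1623 = 4.78 × 0.7578 ≈ 3.622

3.62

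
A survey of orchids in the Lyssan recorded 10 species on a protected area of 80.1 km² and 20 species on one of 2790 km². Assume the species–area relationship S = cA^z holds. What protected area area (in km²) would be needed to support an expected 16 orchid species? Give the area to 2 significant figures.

z = ln(20/10) / ln(2790/80.1) = 0.6931 / 3.5505 = 0.1952
c = 10 / 80.1^0.1952 = 10 / 2.353 = 4.25
A = (16/4.25)^(1/0.1952) ⇒ ln A = ln(3.765)/0.1952 = 6.7908
A = e^6.7908 ≈ 889.6 km²

890 km²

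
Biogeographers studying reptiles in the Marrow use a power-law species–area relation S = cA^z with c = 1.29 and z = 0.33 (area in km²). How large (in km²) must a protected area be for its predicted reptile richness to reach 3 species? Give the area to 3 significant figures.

3 = 1.29 × A^0.33  ⇒  A^0.33 = 3/1.29 = 2.326
ln A = ln(2.326) / 0.33 = 0.8440 / 0.33 = 2.5575
A = e^2.5575 ≈ 12.9 km²

12.9 km²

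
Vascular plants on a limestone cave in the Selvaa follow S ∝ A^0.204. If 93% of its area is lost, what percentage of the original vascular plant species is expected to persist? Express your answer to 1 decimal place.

S_new/S_old = (A_new/A_old)^z = 0.07^0.204
= exp(0.204 × ln 0.07) = exp(0.204 × -2.6593) = exp(-0.5425) ≈ 0.5813

58.1%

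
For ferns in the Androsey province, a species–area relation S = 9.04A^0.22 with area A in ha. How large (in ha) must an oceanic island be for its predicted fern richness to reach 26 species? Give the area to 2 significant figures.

120 ha

26 = 9.04 × A^0.22  ⇒  A^0.22 = 26/9.04 = 2.876
ln A = ln(2.876) / 0.22 = 1.0564 / 0.22 = 4.8020
A = e^4.8020 ≈ 121.8 ha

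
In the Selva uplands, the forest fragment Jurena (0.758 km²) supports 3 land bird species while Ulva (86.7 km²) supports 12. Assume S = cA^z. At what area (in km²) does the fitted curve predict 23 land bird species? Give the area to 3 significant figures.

z = ln(12/3) / ln(86.7/0.758) = 1.3863 / 4.7395 = 0.2925
c = 3 / 0.758^0.2925 = 3 / 0.9222 = 3.253
A = (23/3.253)^(1/0.2925) ⇒ ln A = ln(7.07)/0.2925 = 6.6867
A = e^6.6867 ≈ 801.7 km²

802 km²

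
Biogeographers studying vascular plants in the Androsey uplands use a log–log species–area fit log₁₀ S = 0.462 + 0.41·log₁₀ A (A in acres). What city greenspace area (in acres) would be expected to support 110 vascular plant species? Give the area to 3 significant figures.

7120 acres

110 = 2.897 × A^0.41  ⇒  A^0.41 = 110/2.897 = 37.97
ln A = ln(37.97) / 0.41 = 3.6367 / 0.41 = 8.8700
A = e^8.8700 ≈ 7115 acres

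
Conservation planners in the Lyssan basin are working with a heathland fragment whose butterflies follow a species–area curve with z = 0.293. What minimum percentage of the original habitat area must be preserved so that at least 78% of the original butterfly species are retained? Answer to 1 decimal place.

Need (A_new/A_old)^0.293 = 0.78, so A_new/A_old = 0.78^(1/0.293) = 0.78^3.413
ln(A_new/A_old) = ln 0.78 / 0.293 = -0.2485 / 0.293 = -0.8480
A_new/A_old = e^-0.8480 ≈ 0.4283

42.8%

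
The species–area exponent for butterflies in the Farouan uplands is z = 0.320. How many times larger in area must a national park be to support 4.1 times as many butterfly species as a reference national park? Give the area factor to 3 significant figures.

(A₂/A₁)^0.32 = 4.1, so A₂/A₁ = 4.1^(1/0.32) = 4.1^3.125
ln(A₂/A₁) = ln 4.1 / 0.32 = 1.4110 / 0.32 = 4.4093
A₂/A₁ = e^4.4093 ≈ 82.21

82.2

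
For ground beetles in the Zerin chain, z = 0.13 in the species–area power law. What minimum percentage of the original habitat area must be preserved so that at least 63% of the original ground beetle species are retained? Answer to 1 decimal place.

2.9%

Need (A_new/A_old)^0.13 = 0.63, so A_new/A_old = 0.63^(1/0.13) = 0.63^7.692
ln(A_new/A_old) = ln 0.63 / 0.13 = -0.4620 / 0.13 = -3.5541
A_new/A_old = e^-3.5541 ≈ 0.02861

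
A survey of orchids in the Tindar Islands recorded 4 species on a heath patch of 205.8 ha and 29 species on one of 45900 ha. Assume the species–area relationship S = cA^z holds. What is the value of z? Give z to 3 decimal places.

0.366

Taking logs: ln S = ln c + z ln A, so z = (ln S₂ − ln S₁)/(ln A₂ − ln A₁).
z = ln(29/4) / ln(45900/205.8) = ln(7.25) / ln(223) = 1.9810 / 5.4073 = 0.3664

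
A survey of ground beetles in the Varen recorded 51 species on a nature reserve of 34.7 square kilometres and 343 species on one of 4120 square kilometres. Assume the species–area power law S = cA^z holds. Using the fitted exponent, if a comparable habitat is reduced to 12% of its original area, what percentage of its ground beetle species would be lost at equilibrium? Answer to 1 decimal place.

57.1%

z = ln(343/51) / ln(4120/34.7) = 1.9059 / 4.7769 = 0.3990
S_new/S_old = (A_new/A_old)^z = 0.12^0.3990 = exp(0.3990 × -2.1203) = 0.4291
Fraction lost = 1 − 0.4291 = 0.5709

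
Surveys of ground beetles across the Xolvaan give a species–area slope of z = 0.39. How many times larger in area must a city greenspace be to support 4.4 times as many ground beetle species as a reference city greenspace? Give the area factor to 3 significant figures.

(A₂/A₁)^0.39 = 4.4, so A₂/A₁ = 4.4^(1/0.39) = 4.4^2.564
ln(A₂/A₁) = ln 4.4 / 0.39 = 1.4816 / 0.39 = 3.7990
A₂/A₁ = e^3.7990 ≈ 44.66

44.7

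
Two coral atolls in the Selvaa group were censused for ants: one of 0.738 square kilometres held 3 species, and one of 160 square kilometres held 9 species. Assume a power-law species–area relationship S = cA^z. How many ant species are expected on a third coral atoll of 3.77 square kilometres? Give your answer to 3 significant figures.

z = ln(9/3) / ln(160/0.738) = 1.0986 / 5.3790 = 0.2042
c = 3 / 0.738^0.2042 = 3 / 0.9398 = 3.192
S₃ = 3.192 × 3.77^0.2042 = 3.192 × 1.311 ≈ 4.186

4.19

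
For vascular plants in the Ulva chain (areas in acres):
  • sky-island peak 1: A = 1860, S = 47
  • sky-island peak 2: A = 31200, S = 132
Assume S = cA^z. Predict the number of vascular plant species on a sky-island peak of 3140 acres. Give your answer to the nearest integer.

z = ln(132/47) / ln(31200/1860) = 1.0327 / 2.8198 = 0.3662
c = 47 / 1860^0.3662 = 47 / 15.75 = 2.984
S₃ = 2.984 × 3140^0.3662 = 2.984 × 19.08 ≈ 56.94

57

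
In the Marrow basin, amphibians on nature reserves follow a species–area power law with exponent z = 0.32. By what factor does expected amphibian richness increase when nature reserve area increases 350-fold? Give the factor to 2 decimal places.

6.52

S₂/S₁ = (A₂/A₁)^z = 350^0.32
ln(S₂/S₁) = 0.32 × ln 350 = 0.32 × 5.8579 = 1.8745
S₂/S₁ = e^1.8745 ≈ 6.518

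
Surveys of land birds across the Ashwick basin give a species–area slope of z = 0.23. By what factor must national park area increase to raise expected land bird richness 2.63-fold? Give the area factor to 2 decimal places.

66.97

(A₂/A₁)^0.23 = 2.63, so A₂/A₁ = 2.63^(1/0.23) = 2.63^4.348
ln(A₂/A₁) = ln 2.63 / 0.23 = 0.9670 / 0.23 = 4.2043
A₂/A₁ = e^4.2043 ≈ 66.97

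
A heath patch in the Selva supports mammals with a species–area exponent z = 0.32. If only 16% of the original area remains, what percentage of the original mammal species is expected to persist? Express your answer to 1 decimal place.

S_new/S_old = (A_new/A_old)^z = 0.16^0.32
= exp(0.32 × ln 0.16) = exp(0.32 × -1.8326) = exp(-0.5864) ≈ 0.5563

55.6%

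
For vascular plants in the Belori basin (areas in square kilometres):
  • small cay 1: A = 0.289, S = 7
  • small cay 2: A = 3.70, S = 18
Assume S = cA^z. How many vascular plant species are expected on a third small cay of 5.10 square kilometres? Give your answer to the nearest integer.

20

z = ln(18/7) / ln(3.7/0.289) = 0.9445 / 2.5497 = 0.3704
c = 7 / 0.289^0.3704 = 7 / 0.6314 = 11.09
S₃ = 11.09 × 5.1^0.3704 = 11.09 × 1.829 ≈ 20.27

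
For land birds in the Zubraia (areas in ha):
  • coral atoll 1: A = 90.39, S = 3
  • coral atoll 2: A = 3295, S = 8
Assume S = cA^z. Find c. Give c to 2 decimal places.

0.88

z = ln(S₂/S₁) / ln(A₂/A₁) = ln(8/3) / ln(3295/90.39) = 0.9808 / 3.5960 = 0.2728
c = S₁ / A₁^z = 3 / 90.39^0.2728 = 3 / 3.416 = 0.8782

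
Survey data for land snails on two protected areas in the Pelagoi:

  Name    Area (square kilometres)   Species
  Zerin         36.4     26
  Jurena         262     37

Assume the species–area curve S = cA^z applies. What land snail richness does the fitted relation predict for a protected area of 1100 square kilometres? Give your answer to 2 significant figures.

z = ln(37/26) / ln(262/36.4) = 0.3528 / 1.9738 = 0.1788
c = 26 / 36.4^0.1788 = 26 / 1.901 = 13.67
S₃ = 13.67 × 1100^0.1788 = 13.67 × 3.497 ≈ 47.82

48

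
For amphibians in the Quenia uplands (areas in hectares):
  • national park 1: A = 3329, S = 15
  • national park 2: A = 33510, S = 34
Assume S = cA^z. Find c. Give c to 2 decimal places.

z = ln(S₂/S₁) / ln(A₂/A₁) = ln(34/15) / ln(33510/3329) = 0.8183 / 2.3092 = 0.3544
c = S₁ / A₁^z = 15 / 3329^0.3544 = 15 / 17.71 = 0.847

0.85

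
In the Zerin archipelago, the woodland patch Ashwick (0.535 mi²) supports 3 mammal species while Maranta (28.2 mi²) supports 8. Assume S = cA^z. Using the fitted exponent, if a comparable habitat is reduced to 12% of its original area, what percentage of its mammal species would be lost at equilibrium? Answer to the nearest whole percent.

41%

z = ln(8/3) / ln(28.2/0.535) = 0.9808 / 3.9648 = 0.2474
S_new/S_old = (A_new/A_old)^z = 0.12^0.2474 = exp(0.2474 × -2.1203) = 0.5918
Fraction lost = 1 − 0.5918 = 0.4082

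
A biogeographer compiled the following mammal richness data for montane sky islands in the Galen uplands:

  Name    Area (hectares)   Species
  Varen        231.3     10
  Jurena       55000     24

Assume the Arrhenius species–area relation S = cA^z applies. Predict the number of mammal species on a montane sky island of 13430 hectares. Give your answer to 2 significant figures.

z = ln(24/10) / ln(55000/231.3) = 0.8755 / 5.4714 = 0.1600
c = 10 / 231.3^0.1600 = 10 / 2.389 = 4.185
S₃ = 4.185 × 13430^0.1600 = 4.185 × 4.576 ≈ 19.15

19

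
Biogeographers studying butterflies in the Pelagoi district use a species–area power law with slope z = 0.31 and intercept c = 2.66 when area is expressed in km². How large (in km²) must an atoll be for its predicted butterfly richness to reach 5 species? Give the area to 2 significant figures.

7.7 km²

5 = 2.66 × A^0.31  ⇒  A^0.31 = 5/2.66 = 1.88
ln A = ln(1.88) / 0.31 = 0.6311 / 0.31 = 2.0358
A = e^2.0358 ≈ 7.659 km²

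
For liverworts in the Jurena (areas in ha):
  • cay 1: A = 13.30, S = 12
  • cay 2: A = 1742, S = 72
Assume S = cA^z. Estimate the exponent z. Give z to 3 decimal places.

Taking logs: ln S = ln c + z ln A, so z = (ln S₂ − ln S₁)/(ln A₂ − ln A₁).
z = ln(72/12) / ln(1742/13.3) = ln(6) / ln(131) = 1.7918 / 4.8750 = 0.3675

0.368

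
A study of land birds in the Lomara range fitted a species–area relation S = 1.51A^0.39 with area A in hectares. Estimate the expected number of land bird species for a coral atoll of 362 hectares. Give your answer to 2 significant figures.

15

S = 1.51 × 362^0.39
ln S = ln 1.51 + 0.39 × ln 362 = 0.4121 + 0.39 × 5.8916 = 2.7099
S = e^2.7099 ≈ 15.03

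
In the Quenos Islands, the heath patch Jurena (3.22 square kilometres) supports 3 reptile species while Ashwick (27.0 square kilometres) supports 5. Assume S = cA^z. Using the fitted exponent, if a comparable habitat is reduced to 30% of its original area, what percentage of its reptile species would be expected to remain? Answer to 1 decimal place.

z = ln(5/3) / ln(27/3.22) = 0.5108 / 2.1265 = 0.2402
S_new/S_old = (A_new/A_old)^z = 0.3^0.2402 = exp(0.2402 × -1.2040) = 0.7488

74.9%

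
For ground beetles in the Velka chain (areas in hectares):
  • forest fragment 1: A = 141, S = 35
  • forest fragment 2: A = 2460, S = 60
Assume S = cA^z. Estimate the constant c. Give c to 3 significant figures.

z = ln(S₂/S₁) / ln(A₂/A₁) = ln(60/35) / ln(2460/141) = 0.5390 / 2.8592 = 0.1885
c = S₁ / A₁^z = 35 / 141^0.1885 = 35 / 2.542 = 13.77

13.8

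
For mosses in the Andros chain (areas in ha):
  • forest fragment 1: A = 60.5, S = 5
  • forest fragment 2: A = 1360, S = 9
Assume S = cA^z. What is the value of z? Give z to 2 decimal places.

Taking logs: ln S = ln c + z ln A, so z = (ln S₂ − ln S₁)/(ln A₂ − ln A₁).
z = ln(9/5) / ln(1360/60.5) = ln(1.8) / ln(22.48) = 0.5878 / 3.1126 = 0.1888

0.19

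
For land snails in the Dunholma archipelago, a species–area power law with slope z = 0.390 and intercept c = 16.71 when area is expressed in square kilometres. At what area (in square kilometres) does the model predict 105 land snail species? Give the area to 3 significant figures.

111 square kilometres

105 = 16.71 × A^0.39  ⇒  A^0.39 = 105/16.71 = 6.284
ln A = ln(6.284) / 0.39 = 1.8380 / 0.39 = 4.7127
A = e^4.7127 ≈ 111.4 square kilometres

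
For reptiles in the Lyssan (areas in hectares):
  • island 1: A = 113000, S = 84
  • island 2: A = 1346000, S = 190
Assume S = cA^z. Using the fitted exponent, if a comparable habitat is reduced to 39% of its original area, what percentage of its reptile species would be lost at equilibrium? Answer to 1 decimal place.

26.7%

z = ln(190/84) / ln(1346000/113000) = 0.8162 / 2.4775 = 0.3294
S_new/S_old = (A_new/A_old)^z = 0.39^0.3294 = exp(0.3294 × -0.9416) = 0.7333
Fraction lost = 1 − 0.7333 = 0.2667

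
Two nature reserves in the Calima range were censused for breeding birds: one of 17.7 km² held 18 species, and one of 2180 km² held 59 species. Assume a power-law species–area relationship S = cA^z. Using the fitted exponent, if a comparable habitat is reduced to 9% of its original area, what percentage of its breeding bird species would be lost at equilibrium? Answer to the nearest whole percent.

z = ln(59/18) / ln(2180/17.7) = 1.1872 / 4.8135 = 0.2466
S_new/S_old = (A_new/A_old)^z = 0.09^0.2466 = exp(0.2466 × -2.4079) = 0.5522
Fraction lost = 1 − 0.5522 = 0.4478

45%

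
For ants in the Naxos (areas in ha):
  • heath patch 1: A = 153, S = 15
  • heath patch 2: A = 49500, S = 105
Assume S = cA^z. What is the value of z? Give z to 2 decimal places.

Taking logs: ln S = ln c + z ln A, so z = (ln S₂ − ln S₁)/(ln A₂ − ln A₁).
z = ln(105/15) / ln(49500/153) = ln(7) / ln(323.5) = 1.9459 / 5.7793 = 0.3367

0.34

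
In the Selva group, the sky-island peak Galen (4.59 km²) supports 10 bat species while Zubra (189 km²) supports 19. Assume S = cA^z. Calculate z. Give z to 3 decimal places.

0.173

Taking logs: ln S = ln c + z ln A, so z = (ln S₂ − ln S₁)/(ln A₂ − ln A₁).
z = ln(19/10) / ln(189/4.59) = ln(1.9) / ln(41.18) = 0.6419 / 3.7179 = 0.1726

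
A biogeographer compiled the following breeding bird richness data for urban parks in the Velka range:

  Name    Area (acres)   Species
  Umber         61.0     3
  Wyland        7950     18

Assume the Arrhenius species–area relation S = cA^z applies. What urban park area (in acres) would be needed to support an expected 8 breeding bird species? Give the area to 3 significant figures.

877 acres

z = ln(18/3) / ln(7950/61) = 1.7918 / 4.8701 = 0.3679
c = 3 / 61^0.3679 = 3 / 4.538 = 0.6611
A = (8/0.6611)^(1/0.3679) ⇒ ln A = ln(12.1)/0.3679 = 6.7768
A = e^6.7768 ≈ 877.3 acres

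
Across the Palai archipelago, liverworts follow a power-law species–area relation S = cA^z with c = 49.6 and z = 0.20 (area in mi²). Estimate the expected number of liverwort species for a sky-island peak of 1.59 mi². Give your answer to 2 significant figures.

S = 49.6 × 1.59^0.2 = 49.6 × 1.097 ≈ 54.42

54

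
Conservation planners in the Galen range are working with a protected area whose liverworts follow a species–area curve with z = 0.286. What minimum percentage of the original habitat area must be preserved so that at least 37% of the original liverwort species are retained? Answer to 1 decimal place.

3.1%

Need (A_new/A_old)^0.286 = 0.37, so A_new/A_old = 0.37^(1/0.286) = 0.37^3.497
ln(A_new/A_old) = ln 0.37 / 0.286 = -0.9943 / 0.286 = -3.4764
A_new/A_old = e^-3.4764 ≈ 0.03092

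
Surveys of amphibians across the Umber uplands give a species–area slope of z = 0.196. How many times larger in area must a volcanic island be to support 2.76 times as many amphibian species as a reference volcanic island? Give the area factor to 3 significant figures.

(A₂/A₁)^0.196 = 2.76, so A₂/A₁ = 2.76^(1/0.196) = 2.76^5.102
ln(A₂/A₁) = ln 2.76 / 0.196 = 1.0152 / 0.196 = 5.1797
A₂/A₁ = e^5.1797 ≈ 177.6

178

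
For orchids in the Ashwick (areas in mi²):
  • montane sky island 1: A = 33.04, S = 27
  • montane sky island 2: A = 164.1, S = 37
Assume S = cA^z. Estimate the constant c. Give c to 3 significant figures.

z = ln(S₂/S₁) / ln(A₂/A₁) = ln(37/27) / ln(164.1/33.04) = 0.3151 / 1.6028 = 0.1966
c = S₁ / A₁^z = 27 / 33.04^0.1966 = 27 / 1.989 = 13.58

13.6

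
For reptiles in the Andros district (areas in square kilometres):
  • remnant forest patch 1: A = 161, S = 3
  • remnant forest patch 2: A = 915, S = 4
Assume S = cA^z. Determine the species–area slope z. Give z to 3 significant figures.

0.166

Taking logs: ln S = ln c + z ln A, so z = (ln S₂ − ln S₁)/(ln A₂ − ln A₁).
z = ln(4/3) / ln(915/161) = ln(1.333) / ln(5.683) = 0.2877 / 1.7375 = 0.1656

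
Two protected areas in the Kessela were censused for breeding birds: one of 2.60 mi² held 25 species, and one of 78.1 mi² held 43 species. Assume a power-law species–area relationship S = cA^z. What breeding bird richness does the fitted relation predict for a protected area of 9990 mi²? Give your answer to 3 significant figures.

z = ln(43/25) / ln(78.1/2.6) = 0.5423 / 3.4025 = 0.1594
c = 25 / 2.6^0.1594 = 25 / 1.165 = 21.47
S₃ = 21.47 × 9990^0.1594 = 21.47 × 4.34 ≈ 93.17

93.2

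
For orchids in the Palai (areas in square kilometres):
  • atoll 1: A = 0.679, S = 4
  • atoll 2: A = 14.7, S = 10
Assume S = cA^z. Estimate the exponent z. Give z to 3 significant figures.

0.298

Taking logs: ln S = ln c + z ln A, so z = (ln S₂ − ln S₁)/(ln A₂ − ln A₁).
z = ln(10/4) / ln(14.7/0.679) = ln(2.5) / ln(21.65) = 0.9163 / 3.0750 = 0.2980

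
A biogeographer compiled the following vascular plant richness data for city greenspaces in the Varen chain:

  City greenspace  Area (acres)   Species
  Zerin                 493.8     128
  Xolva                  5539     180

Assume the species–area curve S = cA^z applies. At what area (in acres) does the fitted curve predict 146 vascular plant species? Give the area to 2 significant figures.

1300 acres

z = ln(180/128) / ln(5539/493.8) = 0.3409 / 2.4174 = 0.1410
c = 128 / 493.8^0.1410 = 128 / 2.398 = 53.38
A = (146/53.38)^(1/0.1410) ⇒ ln A = ln(2.735)/0.1410 = 7.1351
A = e^7.1351 ≈ 1255 acres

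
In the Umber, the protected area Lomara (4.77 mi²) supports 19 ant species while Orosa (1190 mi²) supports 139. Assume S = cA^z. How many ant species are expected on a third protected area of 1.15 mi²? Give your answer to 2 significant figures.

z = ln(139/19) / ln(1190/4.77) = 1.9900 / 5.5194 = 0.3606
c = 19 / 4.77^0.3606 = 19 / 1.756 = 10.82
S₃ = 10.82 × 1.15^0.3606 = 10.82 × 1.052 ≈ 11.38

11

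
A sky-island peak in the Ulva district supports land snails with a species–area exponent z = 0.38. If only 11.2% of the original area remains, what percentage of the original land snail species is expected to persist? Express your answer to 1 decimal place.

43.5%

S_new/S_old = (A_new/A_old)^z = 0.112^0.38
= exp(0.38 × ln 0.112) = exp(0.38 × -2.1893) = exp(-0.8319) ≈ 0.4352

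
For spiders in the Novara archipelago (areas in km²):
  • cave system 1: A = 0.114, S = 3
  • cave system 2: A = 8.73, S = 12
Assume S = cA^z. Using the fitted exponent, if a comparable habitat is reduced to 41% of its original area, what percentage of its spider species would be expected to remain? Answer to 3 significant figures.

z = ln(12/3) / ln(8.73/0.114) = 1.3863 / 4.3383 = 0.3195
S_new/S_old = (A_new/A_old)^z = 0.41^0.3195 = exp(0.3195 × -0.8916) = 0.7521

75.2%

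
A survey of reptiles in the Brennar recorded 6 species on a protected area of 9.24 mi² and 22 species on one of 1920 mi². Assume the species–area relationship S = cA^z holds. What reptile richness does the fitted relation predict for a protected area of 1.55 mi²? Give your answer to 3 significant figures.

3.88

z = ln(22/6) / ln(1920/9.24) = 1.2993 / 5.3365 = 0.2435
c = 6 / 9.24^0.2435 = 6 / 1.718 = 3.492
S₃ = 3.492 × 1.55^0.2435 = 3.492 × 1.113 ≈ 3.885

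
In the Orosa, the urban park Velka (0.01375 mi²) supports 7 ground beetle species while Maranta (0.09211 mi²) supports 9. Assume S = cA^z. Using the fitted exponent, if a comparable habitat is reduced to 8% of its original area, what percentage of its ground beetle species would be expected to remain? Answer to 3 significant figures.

z = ln(9/7) / ln(0.09211/0.01375) = 0.2513 / 1.9019 = 0.1321
S_new/S_old = (A_new/A_old)^z = 0.08^0.1321 = exp(0.1321 × -2.5257) = 0.7162

71.6%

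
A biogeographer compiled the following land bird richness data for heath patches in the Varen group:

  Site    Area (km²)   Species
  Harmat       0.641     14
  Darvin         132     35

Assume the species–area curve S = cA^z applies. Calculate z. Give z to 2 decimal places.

0.17

Taking logs: ln S = ln c + z ln A, so z = (ln S₂ − ln S₁)/(ln A₂ − ln A₁).
z = ln(35/14) / ln(132/0.641) = ln(2.5) / ln(205.9) = 0.9163 / 5.3275 = 0.1720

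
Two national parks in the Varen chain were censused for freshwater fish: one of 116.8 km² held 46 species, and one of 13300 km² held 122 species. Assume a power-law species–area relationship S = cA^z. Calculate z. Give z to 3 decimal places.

Taking logs: ln S = ln c + z ln A, so z = (ln S₂ − ln S₁)/(ln A₂ − ln A₁).
z = ln(122/46) / ln(13300/116.8) = ln(2.652) / ln(113.9) = 0.9754 / 4.7351 = 0.2060

0.206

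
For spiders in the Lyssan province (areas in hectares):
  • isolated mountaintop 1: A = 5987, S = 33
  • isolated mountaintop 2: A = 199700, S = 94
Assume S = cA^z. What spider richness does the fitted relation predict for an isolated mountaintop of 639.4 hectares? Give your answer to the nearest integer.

z = ln(94/33) / ln(199700/5987) = 1.0468 / 3.5072 = 0.2985
c = 33 / 5987^0.2985 = 33 / 13.41 = 2.461
S₃ = 2.461 × 639.4^0.2985 = 2.461 × 6.877 ≈ 16.93

17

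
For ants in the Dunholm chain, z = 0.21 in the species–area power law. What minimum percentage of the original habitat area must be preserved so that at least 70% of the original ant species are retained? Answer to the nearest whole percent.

18%

Need (A_new/A_old)^0.21 = 0.7, so A_new/A_old = 0.7^(1/0.21) = 0.7^4.762
ln(A_new/A_old) = ln 0.7 / 0.21 = -0.3567 / 0.21 = -1.6985
A_new/A_old = e^-1.6985 ≈ 0.183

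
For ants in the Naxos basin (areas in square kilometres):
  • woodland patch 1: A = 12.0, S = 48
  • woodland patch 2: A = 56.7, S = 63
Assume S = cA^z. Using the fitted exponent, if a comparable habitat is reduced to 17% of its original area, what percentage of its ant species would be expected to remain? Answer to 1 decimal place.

z = ln(63/48) / ln(56.7/12) = 0.2719 / 1.5529 = 0.1751
S_new/S_old = (A_new/A_old)^z = 0.17^0.1751 = exp(0.1751 × -1.7720) = 0.7332

73.3%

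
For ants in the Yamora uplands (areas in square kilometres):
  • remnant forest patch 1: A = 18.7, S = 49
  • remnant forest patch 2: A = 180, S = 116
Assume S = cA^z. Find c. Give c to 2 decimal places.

z = ln(S₂/S₁) / ln(A₂/A₁) = ln(116/49) / ln(180/18.7) = 0.8618 / 2.2644 = 0.3806
c = S₁ / A₁^z = 49 / 18.7^0.3806 = 49 / 3.048 = 16.08

16.08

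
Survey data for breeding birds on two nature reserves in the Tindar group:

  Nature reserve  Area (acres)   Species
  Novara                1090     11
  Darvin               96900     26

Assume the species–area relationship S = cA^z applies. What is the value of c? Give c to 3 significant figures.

2.88

z = ln(S₂/S₁) / ln(A₂/A₁) = ln(26/11) / ln(96900/1090) = 0.8602 / 4.4875 = 0.1917
c = S₁ / A₁^z = 11 / 1090^0.1917 = 11 / 3.822 = 2.878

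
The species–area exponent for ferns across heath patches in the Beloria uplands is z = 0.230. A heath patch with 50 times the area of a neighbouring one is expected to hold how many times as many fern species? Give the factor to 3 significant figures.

S₂/S₁ = (A₂/A₁)^z = 50^0.23
ln(S₂/S₁) = 0.23 × ln 50 = 0.23 × 3.9120 = 0.8998
S₂/S₁ = e^0.8998 ≈ 2.459

2.46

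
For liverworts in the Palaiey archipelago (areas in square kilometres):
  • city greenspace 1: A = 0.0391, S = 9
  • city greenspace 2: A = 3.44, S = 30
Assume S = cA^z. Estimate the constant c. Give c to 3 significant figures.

21.5

z = ln(S₂/S₁) / ln(A₂/A₁) = ln(30/9) / ln(3.44/0.0391) = 1.2040 / 4.4771 = 0.2689
c = S₁ / A₁^z = 9 / 0.0391^0.2689 = 9 / 0.4182 = 21.52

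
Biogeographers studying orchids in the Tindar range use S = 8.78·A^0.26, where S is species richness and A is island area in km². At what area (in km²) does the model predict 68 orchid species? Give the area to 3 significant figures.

68 = 8.78 × A^0.26  ⇒  A^0.26 = 68/8.78 = 7.745
ln A = ln(7.745) / 0.26 = 2.0470 / 0.26 = 7.8732
A = e^7.8732 ≈ 2626 km²

2630 km²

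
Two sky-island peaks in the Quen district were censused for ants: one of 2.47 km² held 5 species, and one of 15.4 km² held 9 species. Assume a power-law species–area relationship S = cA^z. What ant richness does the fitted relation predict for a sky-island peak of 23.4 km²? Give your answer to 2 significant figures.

10

z = ln(9/5) / ln(15.4/2.47) = 0.5878 / 1.8301 = 0.3212
c = 5 / 2.47^0.3212 = 5 / 1.337 = 3.74
S₃ = 3.74 × 23.4^0.3212 = 3.74 × 2.753 ≈ 10.29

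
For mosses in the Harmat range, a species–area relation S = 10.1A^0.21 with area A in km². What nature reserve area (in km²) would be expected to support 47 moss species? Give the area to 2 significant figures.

47 = 10.1 × A^0.21  ⇒  A^0.21 = 47/10.1 = 4.653
ln A = ln(4.653) / 0.21 = 1.5376 / 0.21 = 7.3220
A = e^7.3220 ≈ 1513 km²

1500 km²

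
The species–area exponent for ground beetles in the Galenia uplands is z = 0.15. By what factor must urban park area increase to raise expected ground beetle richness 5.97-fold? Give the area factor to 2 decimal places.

148991.75

(A₂/A₁)^0.15 = 5.97, so A₂/A₁ = 5.97^(1/0.15) = 5.97^6.667
ln(A₂/A₁) = ln 5.97 / 0.15 = 1.7867 / 0.15 = 11.9116
A₂/A₁ = e^11.9116 ≈ 148992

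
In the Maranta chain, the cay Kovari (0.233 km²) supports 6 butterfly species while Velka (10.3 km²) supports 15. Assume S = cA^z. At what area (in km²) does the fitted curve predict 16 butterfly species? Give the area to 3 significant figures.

z = ln(15/6) / ln(10.3/0.233) = 0.9163 / 3.7889 = 0.2418
c = 6 / 0.233^0.2418 = 6 / 0.7031 = 8.534
A = (16/8.534)^(1/0.2418) ⇒ ln A = ln(1.875)/0.2418 = 2.5990
A = e^2.5990 ≈ 13.45 km²

13.5 km²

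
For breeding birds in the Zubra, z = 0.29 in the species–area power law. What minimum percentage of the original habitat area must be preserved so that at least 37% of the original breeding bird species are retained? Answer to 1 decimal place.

Need (A_new/A_old)^0.29 = 0.37, so A_new/A_old = 0.37^(1/0.29) = 0.37^3.448
ln(A_new/A_old) = ln 0.37 / 0.29 = -0.9943 / 0.29 = -3.4285
A_new/A_old = e^-3.4285 ≈ 0.03244

3.2%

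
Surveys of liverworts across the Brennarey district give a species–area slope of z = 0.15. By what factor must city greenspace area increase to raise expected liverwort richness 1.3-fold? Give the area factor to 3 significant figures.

(A₂/A₁)^0.15 = 1.3, so A₂/A₁ = 1.3^(1/0.15) = 1.3^6.667
ln(A₂/A₁) = ln 1.3 / 0.15 = 0.2624 / 0.15 = 1.7491
A₂/A₁ = e^1.7491 ≈ 5.749

5.75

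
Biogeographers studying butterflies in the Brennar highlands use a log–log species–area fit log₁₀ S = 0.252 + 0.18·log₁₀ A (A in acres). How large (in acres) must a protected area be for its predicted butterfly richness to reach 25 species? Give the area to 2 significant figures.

2300000 acres

25 = 1.786 × A^0.18  ⇒  A^0.18 = 25/1.786 = 13.99
ln A = ln(13.99) / 0.18 = 2.6386 / 0.18 = 14.6590
A = e^14.6590 ≈ 2324521 acres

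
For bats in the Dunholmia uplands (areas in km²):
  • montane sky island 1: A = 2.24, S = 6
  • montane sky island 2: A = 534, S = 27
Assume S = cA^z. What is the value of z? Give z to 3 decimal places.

0.275

Taking logs: ln S = ln c + z ln A, so z = (ln S₂ − ln S₁)/(ln A₂ − ln A₁).
z = ln(27/6) / ln(534/2.24) = ln(4.5) / ln(238.4) = 1.5041 / 5.4739 = 0.2748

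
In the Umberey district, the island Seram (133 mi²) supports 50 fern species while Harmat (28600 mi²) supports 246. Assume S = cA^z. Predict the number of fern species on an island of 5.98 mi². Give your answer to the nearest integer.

20

z = ln(246/50) / ln(28600/133) = 1.5933 / 5.3708 = 0.2967
c = 50 / 133^0.2967 = 50 / 4.266 = 11.72
S₃ = 11.72 × 5.98^0.2967 = 11.72 × 1.7 ≈ 19.92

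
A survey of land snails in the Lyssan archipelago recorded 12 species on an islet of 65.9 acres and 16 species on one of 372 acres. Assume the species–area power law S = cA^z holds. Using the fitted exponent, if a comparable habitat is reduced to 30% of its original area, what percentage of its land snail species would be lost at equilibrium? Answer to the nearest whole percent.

18%

z = ln(16/12) / ln(372/65.9) = 0.2877 / 1.7308 = 0.1662
S_new/S_old = (A_new/A_old)^z = 0.3^0.1662 = exp(0.1662 × -1.2040) = 0.8186
Fraction lost = 1 − 0.8186 = 0.1814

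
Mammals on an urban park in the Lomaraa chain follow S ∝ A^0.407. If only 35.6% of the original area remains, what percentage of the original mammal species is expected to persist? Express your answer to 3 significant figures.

65.7%

S_new/S_old = (A_new/A_old)^z = 0.356^0.407
= exp(0.407 × ln 0.356) = exp(0.407 × -1.0328) = exp(-0.4204) ≈ 0.6568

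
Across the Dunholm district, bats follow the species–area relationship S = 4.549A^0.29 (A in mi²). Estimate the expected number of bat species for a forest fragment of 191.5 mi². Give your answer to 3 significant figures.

S = 4.549 × 191.5^0.29 = 4.549 × 4.59 ≈ 20.88

20.9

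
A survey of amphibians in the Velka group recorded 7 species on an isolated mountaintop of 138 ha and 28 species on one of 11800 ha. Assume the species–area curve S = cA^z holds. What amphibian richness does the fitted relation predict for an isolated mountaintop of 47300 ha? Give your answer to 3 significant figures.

43.2

z = ln(28/7) / ln(11800/138) = 1.3863 / 4.4486 = 0.3116
c = 7 / 138^0.3116 = 7 / 4.643 = 1.508
S₃ = 1.508 × 47300^0.3116 = 1.508 × 28.63 ≈ 43.16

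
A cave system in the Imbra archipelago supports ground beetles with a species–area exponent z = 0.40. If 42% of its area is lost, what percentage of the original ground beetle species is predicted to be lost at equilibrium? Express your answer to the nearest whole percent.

S_new/S_old = (A_new/A_old)^z = 0.58^0.4
= exp(0.4 × ln 0.58) = exp(0.4 × -0.5447) = exp(-0.2179) ≈ 0.8042
Fraction lost = 1 − 0.8042 = 0.1958

20%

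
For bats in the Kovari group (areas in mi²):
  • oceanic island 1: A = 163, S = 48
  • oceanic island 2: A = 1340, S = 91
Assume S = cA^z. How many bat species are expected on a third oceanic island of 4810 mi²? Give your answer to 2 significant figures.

z = ln(91/48) / ln(1340/163) = 0.6397 / 2.1067 = 0.3036
c = 48 / 163^0.3036 = 48 / 4.696 = 10.22
S₃ = 10.22 × 4810^0.3036 = 10.22 × 13.12 ≈ 134.1

130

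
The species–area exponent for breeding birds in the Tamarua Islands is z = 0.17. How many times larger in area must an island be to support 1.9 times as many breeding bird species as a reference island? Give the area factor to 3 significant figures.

43.6

(A₂/A₁)^0.17 = 1.9, so A₂/A₁ = 1.9^(1/0.17) = 1.9^5.882
ln(A₂/A₁) = ln 1.9 / 0.17 = 0.6419 / 0.17 = 3.7756
A₂/A₁ = e^3.7756 ≈ 43.62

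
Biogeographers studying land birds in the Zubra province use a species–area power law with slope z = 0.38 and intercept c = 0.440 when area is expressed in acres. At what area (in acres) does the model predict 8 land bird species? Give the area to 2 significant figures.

8 = 0.44 × A^0.38  ⇒  A^0.38 = 8/0.44 = 18.18
ln A = ln(18.18) / 0.38 = 2.9004 / 0.38 = 7.6327
A = e^7.6327 ≈ 2065 acres

2100 acres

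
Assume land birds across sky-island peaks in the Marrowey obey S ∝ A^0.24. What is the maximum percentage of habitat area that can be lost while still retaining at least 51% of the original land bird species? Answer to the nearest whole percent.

Need (A_new/A_old)^0.24 = 0.51, so A_new/A_old = 0.51^(1/0.24) = 0.51^4.167
ln(A_new/A_old) = ln 0.51 / 0.24 = -0.6733 / 0.24 = -2.8056
A_new/A_old = e^-2.8056 ≈ 0.06047
Fraction that can be lost = 1 − 0.06047 = 0.9395

94%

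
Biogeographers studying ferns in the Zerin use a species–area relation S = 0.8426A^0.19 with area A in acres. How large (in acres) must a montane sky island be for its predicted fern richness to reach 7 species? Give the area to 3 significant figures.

7 = 0.8426 × A^0.19  ⇒  A^0.19 = 7/0.8426 = 8.308
ln A = ln(8.308) / 0.19 = 2.1172 / 0.19 = 11.1430
A = e^11.1430 ≈ 69080 acres

69100 acres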